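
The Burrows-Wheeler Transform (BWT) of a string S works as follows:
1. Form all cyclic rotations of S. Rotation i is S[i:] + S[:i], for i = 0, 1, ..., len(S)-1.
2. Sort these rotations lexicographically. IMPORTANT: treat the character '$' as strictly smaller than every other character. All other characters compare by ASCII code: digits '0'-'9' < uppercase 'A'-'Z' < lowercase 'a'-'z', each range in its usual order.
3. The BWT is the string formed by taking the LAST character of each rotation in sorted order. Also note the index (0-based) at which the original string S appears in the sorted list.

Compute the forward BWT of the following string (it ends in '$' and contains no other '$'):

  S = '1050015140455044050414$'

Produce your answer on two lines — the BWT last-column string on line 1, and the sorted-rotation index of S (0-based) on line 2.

All 23 rotations (rotation i = S[i:]+S[:i]):
  rot[0] = 1050015140455044050414$
  rot[1] = 050015140455044050414$1
  rot[2] = 50015140455044050414$10
  rot[3] = 0015140455044050414$105
  rot[4] = 015140455044050414$1050
  rot[5] = 15140455044050414$10500
  rot[6] = 5140455044050414$105001
  rot[7] = 140455044050414$1050015
  rot[8] = 40455044050414$10500151
  rot[9] = 0455044050414$105001514
  rot[10] = 455044050414$1050015140
  rot[11] = 55044050414$10500151404
  rot[12] = 5044050414$105001514045
  rot[13] = 044050414$1050015140455
  rot[14] = 44050414$10500151404550
  rot[15] = 4050414$105001514045504
  rot[16] = 050414$1050015140455044
  rot[17] = 50414$10500151404550440
  rot[18] = 0414$105001514045504405
  rot[19] = 414$1050015140455044050
  rot[20] = 14$10500151404550440504
  rot[21] = 4$105001514045504405041
  rot[22] = $1050015140455044050414
Sorted (with $ < everything):
  sorted[0] = $1050015140455044050414  (last char: '4')
  sorted[1] = 0015140455044050414$105  (last char: '5')
  sorted[2] = 015140455044050414$1050  (last char: '0')
  sorted[3] = 0414$105001514045504405  (last char: '5')
  sorted[4] = 044050414$1050015140455  (last char: '5')
  sorted[5] = 0455044050414$105001514  (last char: '4')
  sorted[6] = 050015140455044050414$1  (last char: '1')
  sorted[7] = 050414$1050015140455044  (last char: '4')
  sorted[8] = 1050015140455044050414$  (last char: '$')
  sorted[9] = 14$10500151404550440504  (last char: '4')
  sorted[10] = 140455044050414$1050015  (last char: '5')
  sorted[11] = 15140455044050414$10500  (last char: '0')
  sorted[12] = 4$105001514045504405041  (last char: '1')
  sorted[13] = 40455044050414$10500151  (last char: '1')
  sorted[14] = 4050414$105001514045504  (last char: '4')
  sorted[15] = 414$1050015140455044050  (last char: '0')
  sorted[16] = 44050414$10500151404550  (last char: '0')
  sorted[17] = 455044050414$1050015140  (last char: '0')
  sorted[18] = 50015140455044050414$10  (last char: '0')
  sorted[19] = 50414$10500151404550440  (last char: '0')
  sorted[20] = 5044050414$105001514045  (last char: '5')
  sorted[21] = 5140455044050414$105001  (last char: '1')
  sorted[22] = 55044050414$10500151404  (last char: '4')
Last column: 45055414$45011400000514
Original string S is at sorted index 8

Answer: 45055414$45011400000514
8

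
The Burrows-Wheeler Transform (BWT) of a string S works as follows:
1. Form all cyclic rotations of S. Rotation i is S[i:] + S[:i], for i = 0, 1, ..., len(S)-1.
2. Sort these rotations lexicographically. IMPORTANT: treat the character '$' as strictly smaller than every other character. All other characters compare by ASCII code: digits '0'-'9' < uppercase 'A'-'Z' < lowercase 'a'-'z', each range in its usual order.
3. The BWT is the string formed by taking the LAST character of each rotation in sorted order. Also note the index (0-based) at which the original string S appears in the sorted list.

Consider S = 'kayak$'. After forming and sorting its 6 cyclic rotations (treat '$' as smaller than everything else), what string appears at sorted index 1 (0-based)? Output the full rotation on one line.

All 6 rotations (rotation i = S[i:]+S[:i]):
  rot[0] = kayak$
  rot[1] = ayak$k
  rot[2] = yak$ka
  rot[3] = ak$kay
  rot[4] = k$kaya
  rot[5] = $kayak
Sorted (with $ < everything):
  sorted[0] = $kayak
  sorted[1] = ak$kay
  sorted[2] = ayak$k
  sorted[3] = k$kaya
  sorted[4] = kayak$
  sorted[5] = yak$ka
sorted[1] = ak$kay

Answer: ak$kay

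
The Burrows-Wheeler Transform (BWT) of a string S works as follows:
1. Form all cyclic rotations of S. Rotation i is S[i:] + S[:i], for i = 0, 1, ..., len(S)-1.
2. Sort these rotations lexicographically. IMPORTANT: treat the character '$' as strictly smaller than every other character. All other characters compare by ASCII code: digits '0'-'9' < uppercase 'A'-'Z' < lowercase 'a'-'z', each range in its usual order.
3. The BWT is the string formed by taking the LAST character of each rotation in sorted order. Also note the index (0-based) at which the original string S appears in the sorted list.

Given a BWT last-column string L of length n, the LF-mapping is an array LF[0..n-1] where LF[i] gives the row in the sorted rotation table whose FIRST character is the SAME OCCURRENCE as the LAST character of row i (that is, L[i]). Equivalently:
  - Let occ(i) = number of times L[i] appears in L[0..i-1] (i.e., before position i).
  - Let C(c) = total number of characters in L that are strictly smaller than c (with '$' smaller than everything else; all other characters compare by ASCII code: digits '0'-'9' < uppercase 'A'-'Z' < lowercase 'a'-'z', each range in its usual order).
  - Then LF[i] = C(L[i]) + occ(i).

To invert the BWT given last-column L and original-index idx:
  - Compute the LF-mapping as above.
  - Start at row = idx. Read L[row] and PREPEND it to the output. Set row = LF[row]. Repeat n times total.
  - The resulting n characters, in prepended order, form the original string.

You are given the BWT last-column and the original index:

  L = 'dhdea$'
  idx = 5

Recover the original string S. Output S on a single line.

LF mapping: 2 5 3 4 1 0
Walk LF starting at row 5, prepending L[row]:
  step 1: row=5, L[5]='$', prepend. Next row=LF[5]=0
  step 2: row=0, L[0]='d', prepend. Next row=LF[0]=2
  step 3: row=2, L[2]='d', prepend. Next row=LF[2]=3
  step 4: row=3, L[3]='e', prepend. Next row=LF[3]=4
  step 5: row=4, L[4]='a', prepend. Next row=LF[4]=1
  step 6: row=1, L[1]='h', prepend. Next row=LF[1]=5
Reversed output: haedd$

Answer: haedd$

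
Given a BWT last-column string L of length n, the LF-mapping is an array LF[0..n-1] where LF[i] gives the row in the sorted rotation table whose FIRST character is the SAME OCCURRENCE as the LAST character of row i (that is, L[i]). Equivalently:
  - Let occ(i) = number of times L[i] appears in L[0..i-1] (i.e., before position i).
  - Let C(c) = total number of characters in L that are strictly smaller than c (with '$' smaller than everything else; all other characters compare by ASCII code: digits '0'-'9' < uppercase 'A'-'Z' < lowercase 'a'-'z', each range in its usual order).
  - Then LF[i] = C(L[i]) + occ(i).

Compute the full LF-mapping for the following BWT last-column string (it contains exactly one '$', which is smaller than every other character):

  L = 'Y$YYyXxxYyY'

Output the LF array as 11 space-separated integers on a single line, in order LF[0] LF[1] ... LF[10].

Answer: 2 0 3 4 9 1 7 8 5 10 6

Derivation:
Char counts: '$':1, 'X':1, 'Y':5, 'x':2, 'y':2
C (first-col start): C('$')=0, C('X')=1, C('Y')=2, C('x')=7, C('y')=9
L[0]='Y': occ=0, LF[0]=C('Y')+0=2+0=2
L[1]='$': occ=0, LF[1]=C('$')+0=0+0=0
L[2]='Y': occ=1, LF[2]=C('Y')+1=2+1=3
L[3]='Y': occ=2, LF[3]=C('Y')+2=2+2=4
L[4]='y': occ=0, LF[4]=C('y')+0=9+0=9
L[5]='X': occ=0, LF[5]=C('X')+0=1+0=1
L[6]='x': occ=0, LF[6]=C('x')+0=7+0=7
L[7]='x': occ=1, LF[7]=C('x')+1=7+1=8
L[8]='Y': occ=3, LF[8]=C('Y')+3=2+3=5
L[9]='y': occ=1, LF[9]=C('y')+1=9+1=10
L[10]='Y': occ=4, LF[10]=C('Y')+4=2+4=6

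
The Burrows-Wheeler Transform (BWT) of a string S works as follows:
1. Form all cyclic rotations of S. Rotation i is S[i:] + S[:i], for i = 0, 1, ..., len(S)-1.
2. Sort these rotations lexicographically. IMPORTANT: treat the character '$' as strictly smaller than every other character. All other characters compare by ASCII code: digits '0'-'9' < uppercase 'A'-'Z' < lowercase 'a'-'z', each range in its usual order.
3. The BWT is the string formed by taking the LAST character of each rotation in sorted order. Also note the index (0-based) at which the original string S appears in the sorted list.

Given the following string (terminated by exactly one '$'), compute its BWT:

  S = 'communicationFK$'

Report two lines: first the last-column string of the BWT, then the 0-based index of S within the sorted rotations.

Answer: KnFci$ntomouciam
5

Derivation:
All 16 rotations (rotation i = S[i:]+S[:i]):
  rot[0] = communicationFK$
  rot[1] = ommunicationFK$c
  rot[2] = mmunicationFK$co
  rot[3] = municationFK$com
  rot[4] = unicationFK$comm
  rot[5] = nicationFK$commu
  rot[6] = icationFK$commun
  rot[7] = cationFK$communi
  rot[8] = ationFK$communic
  rot[9] = tionFK$communica
  rot[10] = ionFK$communicat
  rot[11] = onFK$communicati
  rot[12] = nFK$communicatio
  rot[13] = FK$communication
  rot[14] = K$communicationF
  rot[15] = $communicationFK
Sorted (with $ < everything):
  sorted[0] = $communicationFK  (last char: 'K')
  sorted[1] = FK$communication  (last char: 'n')
  sorted[2] = K$communicationF  (last char: 'F')
  sorted[3] = ationFK$communic  (last char: 'c')
  sorted[4] = cationFK$communi  (last char: 'i')
  sorted[5] = communicationFK$  (last char: '$')
  sorted[6] = icationFK$commun  (last char: 'n')
  sorted[7] = ionFK$communicat  (last char: 't')
  sorted[8] = mmunicationFK$co  (last char: 'o')
  sorted[9] = municationFK$com  (last char: 'm')
  sorted[10] = nFK$communicatio  (last char: 'o')
  sorted[11] = nicationFK$commu  (last char: 'u')
  sorted[12] = ommunicationFK$c  (last char: 'c')
  sorted[13] = onFK$communicati  (last char: 'i')
  sorted[14] = tionFK$communica  (last char: 'a')
  sorted[15] = unicationFK$comm  (last char: 'm')
Last column: KnFci$ntomouciam
Original string S is at sorted index 5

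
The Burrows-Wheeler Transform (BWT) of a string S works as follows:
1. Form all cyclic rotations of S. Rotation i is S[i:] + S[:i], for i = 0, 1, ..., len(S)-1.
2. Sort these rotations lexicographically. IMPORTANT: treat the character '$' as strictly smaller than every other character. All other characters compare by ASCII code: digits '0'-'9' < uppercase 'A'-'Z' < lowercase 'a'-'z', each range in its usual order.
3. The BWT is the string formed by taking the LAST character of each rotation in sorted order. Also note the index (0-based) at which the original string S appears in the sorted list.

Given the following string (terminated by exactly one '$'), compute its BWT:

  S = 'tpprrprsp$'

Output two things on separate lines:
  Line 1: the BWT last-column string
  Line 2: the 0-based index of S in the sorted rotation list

All 10 rotations (rotation i = S[i:]+S[:i]):
  rot[0] = tpprrprsp$
  rot[1] = pprrprsp$t
  rot[2] = prrprsp$tp
  rot[3] = rrprsp$tpp
  rot[4] = rprsp$tppr
  rot[5] = prsp$tpprr
  rot[6] = rsp$tpprrp
  rot[7] = sp$tpprrpr
  rot[8] = p$tpprrprs
  rot[9] = $tpprrprsp
Sorted (with $ < everything):
  sorted[0] = $tpprrprsp  (last char: 'p')
  sorted[1] = p$tpprrprs  (last char: 's')
  sorted[2] = pprrprsp$t  (last char: 't')
  sorted[3] = prrprsp$tp  (last char: 'p')
  sorted[4] = prsp$tpprr  (last char: 'r')
  sorted[5] = rprsp$tppr  (last char: 'r')
  sorted[6] = rrprsp$tpp  (last char: 'p')
  sorted[7] = rsp$tpprrp  (last char: 'p')
  sorted[8] = sp$tpprrpr  (last char: 'r')
  sorted[9] = tpprrprsp$  (last char: '$')
Last column: pstprrppr$
Original string S is at sorted index 9

Answer: pstprrppr$
9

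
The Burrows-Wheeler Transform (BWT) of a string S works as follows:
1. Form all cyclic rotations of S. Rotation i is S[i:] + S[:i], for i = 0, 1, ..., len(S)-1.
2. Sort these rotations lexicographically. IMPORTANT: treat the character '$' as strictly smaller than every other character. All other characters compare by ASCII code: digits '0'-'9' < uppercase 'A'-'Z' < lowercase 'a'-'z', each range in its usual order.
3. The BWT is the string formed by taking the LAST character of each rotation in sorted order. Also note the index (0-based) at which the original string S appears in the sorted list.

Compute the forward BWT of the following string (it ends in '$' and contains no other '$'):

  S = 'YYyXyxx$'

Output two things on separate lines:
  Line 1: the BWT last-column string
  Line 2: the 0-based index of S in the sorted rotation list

All 8 rotations (rotation i = S[i:]+S[:i]):
  rot[0] = YYyXyxx$
  rot[1] = YyXyxx$Y
  rot[2] = yXyxx$YY
  rot[3] = Xyxx$YYy
  rot[4] = yxx$YYyX
  rot[5] = xx$YYyXy
  rot[6] = x$YYyXyx
  rot[7] = $YYyXyxx
Sorted (with $ < everything):
  sorted[0] = $YYyXyxx  (last char: 'x')
  sorted[1] = Xyxx$YYy  (last char: 'y')
  sorted[2] = YYyXyxx$  (last char: '$')
  sorted[3] = YyXyxx$Y  (last char: 'Y')
  sorted[4] = x$YYyXyx  (last char: 'x')
  sorted[5] = xx$YYyXy  (last char: 'y')
  sorted[6] = yXyxx$YY  (last char: 'Y')
  sorted[7] = yxx$YYyX  (last char: 'X')
Last column: xy$YxyYX
Original string S is at sorted index 2

Answer: xy$YxyYX
2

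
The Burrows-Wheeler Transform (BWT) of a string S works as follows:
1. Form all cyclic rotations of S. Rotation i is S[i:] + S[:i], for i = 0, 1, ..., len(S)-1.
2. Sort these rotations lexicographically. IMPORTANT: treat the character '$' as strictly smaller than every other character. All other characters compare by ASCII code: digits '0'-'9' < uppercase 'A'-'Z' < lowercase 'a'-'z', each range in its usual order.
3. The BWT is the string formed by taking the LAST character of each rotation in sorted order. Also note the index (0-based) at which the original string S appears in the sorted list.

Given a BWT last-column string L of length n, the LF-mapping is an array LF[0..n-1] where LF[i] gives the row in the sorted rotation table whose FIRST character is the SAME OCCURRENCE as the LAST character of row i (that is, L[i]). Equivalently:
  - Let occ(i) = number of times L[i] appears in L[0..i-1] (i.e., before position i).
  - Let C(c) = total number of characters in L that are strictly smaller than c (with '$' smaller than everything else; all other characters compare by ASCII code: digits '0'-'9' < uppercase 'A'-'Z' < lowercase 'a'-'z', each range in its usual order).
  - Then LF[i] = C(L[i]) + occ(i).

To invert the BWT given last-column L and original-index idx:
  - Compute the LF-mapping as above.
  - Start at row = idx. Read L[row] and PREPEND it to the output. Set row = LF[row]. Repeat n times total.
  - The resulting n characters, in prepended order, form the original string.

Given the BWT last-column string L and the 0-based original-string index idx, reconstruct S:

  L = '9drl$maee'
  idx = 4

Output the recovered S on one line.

LF mapping: 1 3 8 6 0 7 2 4 5
Walk LF starting at row 4, prepending L[row]:
  step 1: row=4, L[4]='$', prepend. Next row=LF[4]=0
  step 2: row=0, L[0]='9', prepend. Next row=LF[0]=1
  step 3: row=1, L[1]='d', prepend. Next row=LF[1]=3
  step 4: row=3, L[3]='l', prepend. Next row=LF[3]=6
  step 5: row=6, L[6]='a', prepend. Next row=LF[6]=2
  step 6: row=2, L[2]='r', prepend. Next row=LF[2]=8
  step 7: row=8, L[8]='e', prepend. Next row=LF[8]=5
  step 8: row=5, L[5]='m', prepend. Next row=LF[5]=7
  step 9: row=7, L[7]='e', prepend. Next row=LF[7]=4
Reversed output: emerald9$

Answer: emerald9$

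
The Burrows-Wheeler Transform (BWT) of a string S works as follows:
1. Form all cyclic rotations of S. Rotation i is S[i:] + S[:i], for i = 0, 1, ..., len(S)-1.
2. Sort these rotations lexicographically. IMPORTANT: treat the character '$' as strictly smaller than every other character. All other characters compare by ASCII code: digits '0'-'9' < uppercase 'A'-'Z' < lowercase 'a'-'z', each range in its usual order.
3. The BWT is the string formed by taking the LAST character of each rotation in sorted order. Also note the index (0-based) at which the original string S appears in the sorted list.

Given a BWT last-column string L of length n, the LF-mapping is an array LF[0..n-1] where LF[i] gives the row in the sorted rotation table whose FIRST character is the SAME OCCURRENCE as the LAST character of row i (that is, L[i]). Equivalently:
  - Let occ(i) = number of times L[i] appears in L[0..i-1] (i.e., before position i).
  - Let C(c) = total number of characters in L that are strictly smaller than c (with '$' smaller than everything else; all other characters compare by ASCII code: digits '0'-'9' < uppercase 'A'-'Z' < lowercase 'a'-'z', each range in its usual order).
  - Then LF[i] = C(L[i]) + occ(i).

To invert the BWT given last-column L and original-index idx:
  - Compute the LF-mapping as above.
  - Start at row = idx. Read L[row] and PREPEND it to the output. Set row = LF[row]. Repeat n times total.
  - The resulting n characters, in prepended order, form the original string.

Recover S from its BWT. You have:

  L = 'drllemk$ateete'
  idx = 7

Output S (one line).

Answer: kettleemerald$

Derivation:
LF mapping: 2 11 8 9 3 10 7 0 1 12 4 5 13 6
Walk LF starting at row 7, prepending L[row]:
  step 1: row=7, L[7]='$', prepend. Next row=LF[7]=0
  step 2: row=0, L[0]='d', prepend. Next row=LF[0]=2
  step 3: row=2, L[2]='l', prepend. Next row=LF[2]=8
  step 4: row=8, L[8]='a', prepend. Next row=LF[8]=1
  step 5: row=1, L[1]='r', prepend. Next row=LF[1]=11
  step 6: row=11, L[11]='e', prepend. Next row=LF[11]=5
  step 7: row=5, L[5]='m', prepend. Next row=LF[5]=10
  step 8: row=10, L[10]='e', prepend. Next row=LF[10]=4
  step 9: row=4, L[4]='e', prepend. Next row=LF[4]=3
  step 10: row=3, L[3]='l', prepend. Next row=LF[3]=9
  step 11: row=9, L[9]='t', prepend. Next row=LF[9]=12
  step 12: row=12, L[12]='t', prepend. Next row=LF[12]=13
  step 13: row=13, L[13]='e', prepend. Next row=LF[13]=6
  step 14: row=6, L[6]='k', prepend. Next row=LF[6]=7
Reversed output: kettleemerald$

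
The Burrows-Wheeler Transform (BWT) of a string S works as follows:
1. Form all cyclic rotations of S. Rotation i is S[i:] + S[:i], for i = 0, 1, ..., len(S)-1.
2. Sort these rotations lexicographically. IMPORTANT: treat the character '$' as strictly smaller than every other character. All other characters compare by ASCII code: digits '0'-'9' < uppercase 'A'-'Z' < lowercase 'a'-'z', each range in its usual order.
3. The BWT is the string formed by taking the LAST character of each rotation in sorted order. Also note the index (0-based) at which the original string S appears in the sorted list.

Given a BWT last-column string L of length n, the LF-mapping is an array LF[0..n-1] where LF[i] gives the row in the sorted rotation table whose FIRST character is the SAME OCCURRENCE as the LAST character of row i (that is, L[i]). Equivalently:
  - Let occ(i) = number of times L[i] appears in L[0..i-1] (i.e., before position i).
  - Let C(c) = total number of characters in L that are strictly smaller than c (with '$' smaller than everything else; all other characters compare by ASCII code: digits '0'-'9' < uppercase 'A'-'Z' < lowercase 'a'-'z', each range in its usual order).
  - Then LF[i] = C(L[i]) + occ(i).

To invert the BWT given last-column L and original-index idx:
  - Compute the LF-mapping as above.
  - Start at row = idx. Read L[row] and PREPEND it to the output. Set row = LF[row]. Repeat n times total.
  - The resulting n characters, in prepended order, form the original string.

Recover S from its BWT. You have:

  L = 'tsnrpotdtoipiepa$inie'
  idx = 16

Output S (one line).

Answer: repetitiondisappoint$

Derivation:
LF mapping: 18 17 9 16 13 11 19 2 20 12 5 14 6 3 15 1 0 7 10 8 4
Walk LF starting at row 16, prepending L[row]:
  step 1: row=16, L[16]='$', prepend. Next row=LF[16]=0
  step 2: row=0, L[0]='t', prepend. Next row=LF[0]=18
  step 3: row=18, L[18]='n', prepend. Next row=LF[18]=10
  step 4: row=10, L[10]='i', prepend. Next row=LF[10]=5
  step 5: row=5, L[5]='o', prepend. Next row=LF[5]=11
  step 6: row=11, L[11]='p', prepend. Next row=LF[11]=14
  step 7: row=14, L[14]='p', prepend. Next row=LF[14]=15
  step 8: row=15, L[15]='a', prepend. Next row=LF[15]=1
  step 9: row=1, L[1]='s', prepend. Next row=LF[1]=17
  step 10: row=17, L[17]='i', prepend. Next row=LF[17]=7
  step 11: row=7, L[7]='d', prepend. Next row=LF[7]=2
  step 12: row=2, L[2]='n', prepend. Next row=LF[2]=9
  step 13: row=9, L[9]='o', prepend. Next row=LF[9]=12
  step 14: row=12, L[12]='i', prepend. Next row=LF[12]=6
  step 15: row=6, L[6]='t', prepend. Next row=LF[6]=19
  step 16: row=19, L[19]='i', prepend. Next row=LF[19]=8
  step 17: row=8, L[8]='t', prepend. Next row=LF[8]=20
  step 18: row=20, L[20]='e', prepend. Next row=LF[20]=4
  step 19: row=4, L[4]='p', prepend. Next row=LF[4]=13
  step 20: row=13, L[13]='e', prepend. Next row=LF[13]=3
  step 21: row=3, L[3]='r', prepend. Next row=LF[3]=16
Reversed output: repetitiondisappoint$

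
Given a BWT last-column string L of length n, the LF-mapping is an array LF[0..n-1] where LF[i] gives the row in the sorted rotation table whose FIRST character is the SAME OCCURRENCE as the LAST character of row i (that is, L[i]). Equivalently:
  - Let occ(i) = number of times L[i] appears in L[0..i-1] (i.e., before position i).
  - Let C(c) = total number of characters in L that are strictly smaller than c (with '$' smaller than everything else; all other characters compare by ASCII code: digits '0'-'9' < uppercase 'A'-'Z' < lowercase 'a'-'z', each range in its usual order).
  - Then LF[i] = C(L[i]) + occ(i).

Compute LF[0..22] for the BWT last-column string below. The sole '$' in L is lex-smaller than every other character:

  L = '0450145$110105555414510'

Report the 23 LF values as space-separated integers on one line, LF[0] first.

Answer: 1 12 16 2 6 13 17 0 7 8 3 9 4 18 19 20 21 14 10 15 22 11 5

Derivation:
Char counts: '$':1, '0':5, '1':6, '4':4, '5':7
C (first-col start): C('$')=0, C('0')=1, C('1')=6, C('4')=12, C('5')=16
L[0]='0': occ=0, LF[0]=C('0')+0=1+0=1
L[1]='4': occ=0, LF[1]=C('4')+0=12+0=12
L[2]='5': occ=0, LF[2]=C('5')+0=16+0=16
L[3]='0': occ=1, LF[3]=C('0')+1=1+1=2
L[4]='1': occ=0, LF[4]=C('1')+0=6+0=6
L[5]='4': occ=1, LF[5]=C('4')+1=12+1=13
L[6]='5': occ=1, LF[6]=C('5')+1=16+1=17
L[7]='$': occ=0, LF[7]=C('$')+0=0+0=0
L[8]='1': occ=1, LF[8]=C('1')+1=6+1=7
L[9]='1': occ=2, LF[9]=C('1')+2=6+2=8
L[10]='0': occ=2, LF[10]=C('0')+2=1+2=3
L[11]='1': occ=3, LF[11]=C('1')+3=6+3=9
L[12]='0': occ=3, LF[12]=C('0')+3=1+3=4
L[13]='5': occ=2, LF[13]=C('5')+2=16+2=18
L[14]='5': occ=3, LF[14]=C('5')+3=16+3=19
L[15]='5': occ=4, LF[15]=C('5')+4=16+4=20
L[16]='5': occ=5, LF[16]=C('5')+5=16+5=21
L[17]='4': occ=2, LF[17]=C('4')+2=12+2=14
L[18]='1': occ=4, LF[18]=C('1')+4=6+4=10
L[19]='4': occ=3, LF[19]=C('4')+3=12+3=15
L[20]='5': occ=6, LF[20]=C('5')+6=16+6=22
L[21]='1': occ=5, LF[21]=C('1')+5=6+5=11
L[22]='0': occ=4, LF[22]=C('0')+4=1+4=5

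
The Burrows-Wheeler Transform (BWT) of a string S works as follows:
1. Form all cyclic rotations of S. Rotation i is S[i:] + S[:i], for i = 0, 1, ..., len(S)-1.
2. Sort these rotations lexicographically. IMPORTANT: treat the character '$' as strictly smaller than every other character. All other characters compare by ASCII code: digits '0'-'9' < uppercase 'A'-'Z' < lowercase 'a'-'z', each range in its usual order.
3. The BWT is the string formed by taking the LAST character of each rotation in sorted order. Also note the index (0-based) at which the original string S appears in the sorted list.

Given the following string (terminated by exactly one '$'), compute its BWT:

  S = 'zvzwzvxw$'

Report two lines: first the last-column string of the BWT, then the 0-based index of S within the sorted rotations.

Answer: wzzxzvw$v
7

Derivation:
All 9 rotations (rotation i = S[i:]+S[:i]):
  rot[0] = zvzwzvxw$
  rot[1] = vzwzvxw$z
  rot[2] = zwzvxw$zv
  rot[3] = wzvxw$zvz
  rot[4] = zvxw$zvzw
  rot[5] = vxw$zvzwz
  rot[6] = xw$zvzwzv
  rot[7] = w$zvzwzvx
  rot[8] = $zvzwzvxw
Sorted (with $ < everything):
  sorted[0] = $zvzwzvxw  (last char: 'w')
  sorted[1] = vxw$zvzwz  (last char: 'z')
  sorted[2] = vzwzvxw$z  (last char: 'z')
  sorted[3] = w$zvzwzvx  (last char: 'x')
  sorted[4] = wzvxw$zvz  (last char: 'z')
  sorted[5] = xw$zvzwzv  (last char: 'v')
  sorted[6] = zvxw$zvzw  (last char: 'w')
  sorted[7] = zvzwzvxw$  (last char: '$')
  sorted[8] = zwzvxw$zv  (last char: 'v')
Last column: wzzxzvw$v
Original string S is at sorted index 7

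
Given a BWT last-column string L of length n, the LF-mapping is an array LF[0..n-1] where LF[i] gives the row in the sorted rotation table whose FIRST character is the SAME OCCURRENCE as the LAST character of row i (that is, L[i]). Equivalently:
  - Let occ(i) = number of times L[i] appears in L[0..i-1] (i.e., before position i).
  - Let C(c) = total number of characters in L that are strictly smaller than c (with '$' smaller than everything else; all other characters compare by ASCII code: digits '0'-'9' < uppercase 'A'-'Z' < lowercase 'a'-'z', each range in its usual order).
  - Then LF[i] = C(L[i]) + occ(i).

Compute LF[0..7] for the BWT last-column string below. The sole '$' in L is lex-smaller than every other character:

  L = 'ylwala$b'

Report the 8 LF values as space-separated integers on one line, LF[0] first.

Char counts: '$':1, 'a':2, 'b':1, 'l':2, 'w':1, 'y':1
C (first-col start): C('$')=0, C('a')=1, C('b')=3, C('l')=4, C('w')=6, C('y')=7
L[0]='y': occ=0, LF[0]=C('y')+0=7+0=7
L[1]='l': occ=0, LF[1]=C('l')+0=4+0=4
L[2]='w': occ=0, LF[2]=C('w')+0=6+0=6
L[3]='a': occ=0, LF[3]=C('a')+0=1+0=1
L[4]='l': occ=1, LF[4]=C('l')+1=4+1=5
L[5]='a': occ=1, LF[5]=C('a')+1=1+1=2
L[6]='$': occ=0, LF[6]=C('$')+0=0+0=0
L[7]='b': occ=0, LF[7]=C('b')+0=3+0=3

Answer: 7 4 6 1 5 2 0 3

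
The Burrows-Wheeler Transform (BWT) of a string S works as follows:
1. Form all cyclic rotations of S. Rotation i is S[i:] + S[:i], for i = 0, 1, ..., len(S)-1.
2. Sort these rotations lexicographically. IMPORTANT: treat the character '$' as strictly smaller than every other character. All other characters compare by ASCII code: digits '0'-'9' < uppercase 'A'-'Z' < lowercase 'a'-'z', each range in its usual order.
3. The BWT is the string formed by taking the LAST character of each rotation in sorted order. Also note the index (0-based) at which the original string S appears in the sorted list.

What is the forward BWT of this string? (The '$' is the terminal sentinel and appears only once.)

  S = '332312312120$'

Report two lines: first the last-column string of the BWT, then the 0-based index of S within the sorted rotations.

All 13 rotations (rotation i = S[i:]+S[:i]):
  rot[0] = 332312312120$
  rot[1] = 32312312120$3
  rot[2] = 2312312120$33
  rot[3] = 312312120$332
  rot[4] = 12312120$3323
  rot[5] = 2312120$33231
  rot[6] = 312120$332312
  rot[7] = 12120$3323123
  rot[8] = 2120$33231231
  rot[9] = 120$332312312
  rot[10] = 20$3323123121
  rot[11] = 0$33231231212
  rot[12] = $332312312120
Sorted (with $ < everything):
  sorted[0] = $332312312120  (last char: '0')
  sorted[1] = 0$33231231212  (last char: '2')
  sorted[2] = 120$332312312  (last char: '2')
  sorted[3] = 12120$3323123  (last char: '3')
  sorted[4] = 12312120$3323  (last char: '3')
  sorted[5] = 20$3323123121  (last char: '1')
  sorted[6] = 2120$33231231  (last char: '1')
  sorted[7] = 2312120$33231  (last char: '1')
  sorted[8] = 2312312120$33  (last char: '3')
  sorted[9] = 312120$332312  (last char: '2')
  sorted[10] = 312312120$332  (last char: '2')
  sorted[11] = 32312312120$3  (last char: '3')
  sorted[12] = 332312312120$  (last char: '$')
Last column: 022331113223$
Original string S is at sorted index 12

Answer: 022331113223$
12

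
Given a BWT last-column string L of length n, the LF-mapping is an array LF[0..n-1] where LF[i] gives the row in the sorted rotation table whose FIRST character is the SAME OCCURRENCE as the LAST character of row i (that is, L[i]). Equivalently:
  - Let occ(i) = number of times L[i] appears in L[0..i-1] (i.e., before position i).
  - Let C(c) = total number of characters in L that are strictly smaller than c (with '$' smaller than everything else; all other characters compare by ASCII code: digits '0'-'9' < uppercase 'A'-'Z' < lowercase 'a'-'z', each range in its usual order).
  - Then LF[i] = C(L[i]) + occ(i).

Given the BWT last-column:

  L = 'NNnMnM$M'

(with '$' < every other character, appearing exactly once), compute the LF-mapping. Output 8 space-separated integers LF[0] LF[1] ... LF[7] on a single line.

Answer: 4 5 6 1 7 2 0 3

Derivation:
Char counts: '$':1, 'M':3, 'N':2, 'n':2
C (first-col start): C('$')=0, C('M')=1, C('N')=4, C('n')=6
L[0]='N': occ=0, LF[0]=C('N')+0=4+0=4
L[1]='N': occ=1, LF[1]=C('N')+1=4+1=5
L[2]='n': occ=0, LF[2]=C('n')+0=6+0=6
L[3]='M': occ=0, LF[3]=C('M')+0=1+0=1
L[4]='n': occ=1, LF[4]=C('n')+1=6+1=7
L[5]='M': occ=1, LF[5]=C('M')+1=1+1=2
L[6]='$': occ=0, LF[6]=C('$')+0=0+0=0
L[7]='M': occ=2, LF[7]=C('M')+2=1+2=3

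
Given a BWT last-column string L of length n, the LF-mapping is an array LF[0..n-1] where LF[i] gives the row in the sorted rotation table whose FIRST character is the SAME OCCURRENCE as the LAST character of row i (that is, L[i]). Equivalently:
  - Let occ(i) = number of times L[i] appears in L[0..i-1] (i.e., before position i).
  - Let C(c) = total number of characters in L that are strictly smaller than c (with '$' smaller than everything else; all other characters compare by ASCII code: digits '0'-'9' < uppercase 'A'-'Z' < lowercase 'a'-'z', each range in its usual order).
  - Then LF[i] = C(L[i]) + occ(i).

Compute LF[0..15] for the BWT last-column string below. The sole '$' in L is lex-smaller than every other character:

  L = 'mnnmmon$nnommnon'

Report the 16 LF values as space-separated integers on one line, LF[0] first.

Char counts: '$':1, 'm':5, 'n':7, 'o':3
C (first-col start): C('$')=0, C('m')=1, C('n')=6, C('o')=13
L[0]='m': occ=0, LF[0]=C('m')+0=1+0=1
L[1]='n': occ=0, LF[1]=C('n')+0=6+0=6
L[2]='n': occ=1, LF[2]=C('n')+1=6+1=7
L[3]='m': occ=1, LF[3]=C('m')+1=1+1=2
L[4]='m': occ=2, LF[4]=C('m')+2=1+2=3
L[5]='o': occ=0, LF[5]=C('o')+0=13+0=13
L[6]='n': occ=2, LF[6]=C('n')+2=6+2=8
L[7]='$': occ=0, LF[7]=C('$')+0=0+0=0
L[8]='n': occ=3, LF[8]=C('n')+3=6+3=9
L[9]='n': occ=4, LF[9]=C('n')+4=6+4=10
L[10]='o': occ=1, LF[10]=C('o')+1=13+1=14
L[11]='m': occ=3, LF[11]=C('m')+3=1+3=4
L[12]='m': occ=4, LF[12]=C('m')+4=1+4=5
L[13]='n': occ=5, LF[13]=C('n')+5=6+5=11
L[14]='o': occ=2, LF[14]=C('o')+2=13+2=15
L[15]='n': occ=6, LF[15]=C('n')+6=6+6=12

Answer: 1 6 7 2 3 13 8 0 9 10 14 4 5 11 15 12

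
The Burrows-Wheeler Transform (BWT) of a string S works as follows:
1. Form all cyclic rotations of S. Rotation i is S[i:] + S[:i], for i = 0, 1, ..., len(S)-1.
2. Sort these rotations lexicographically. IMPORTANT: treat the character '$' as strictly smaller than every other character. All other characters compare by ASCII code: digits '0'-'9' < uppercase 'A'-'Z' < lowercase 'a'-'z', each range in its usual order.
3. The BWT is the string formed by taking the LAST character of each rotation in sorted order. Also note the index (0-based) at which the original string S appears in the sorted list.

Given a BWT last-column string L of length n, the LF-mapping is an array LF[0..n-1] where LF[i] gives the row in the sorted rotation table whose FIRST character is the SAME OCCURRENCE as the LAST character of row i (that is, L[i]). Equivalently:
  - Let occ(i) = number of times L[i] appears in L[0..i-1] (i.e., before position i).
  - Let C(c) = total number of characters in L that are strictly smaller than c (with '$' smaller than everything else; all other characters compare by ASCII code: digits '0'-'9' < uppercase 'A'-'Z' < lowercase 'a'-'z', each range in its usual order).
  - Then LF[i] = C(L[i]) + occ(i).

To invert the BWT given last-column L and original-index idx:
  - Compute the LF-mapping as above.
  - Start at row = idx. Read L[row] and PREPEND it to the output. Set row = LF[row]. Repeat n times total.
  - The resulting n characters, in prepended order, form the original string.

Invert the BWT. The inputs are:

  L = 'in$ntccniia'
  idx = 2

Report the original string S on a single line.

LF mapping: 4 7 0 8 10 2 3 9 5 6 1
Walk LF starting at row 2, prepending L[row]:
  step 1: row=2, L[2]='$', prepend. Next row=LF[2]=0
  step 2: row=0, L[0]='i', prepend. Next row=LF[0]=4
  step 3: row=4, L[4]='t', prepend. Next row=LF[4]=10
  step 4: row=10, L[10]='a', prepend. Next row=LF[10]=1
  step 5: row=1, L[1]='n', prepend. Next row=LF[1]=7
  step 6: row=7, L[7]='n', prepend. Next row=LF[7]=9
  step 7: row=9, L[9]='i', prepend. Next row=LF[9]=6
  step 8: row=6, L[6]='c', prepend. Next row=LF[6]=3
  step 9: row=3, L[3]='n', prepend. Next row=LF[3]=8
  step 10: row=8, L[8]='i', prepend. Next row=LF[8]=5
  step 11: row=5, L[5]='c', prepend. Next row=LF[5]=2
Reversed output: cincinnati$

Answer: cincinnati$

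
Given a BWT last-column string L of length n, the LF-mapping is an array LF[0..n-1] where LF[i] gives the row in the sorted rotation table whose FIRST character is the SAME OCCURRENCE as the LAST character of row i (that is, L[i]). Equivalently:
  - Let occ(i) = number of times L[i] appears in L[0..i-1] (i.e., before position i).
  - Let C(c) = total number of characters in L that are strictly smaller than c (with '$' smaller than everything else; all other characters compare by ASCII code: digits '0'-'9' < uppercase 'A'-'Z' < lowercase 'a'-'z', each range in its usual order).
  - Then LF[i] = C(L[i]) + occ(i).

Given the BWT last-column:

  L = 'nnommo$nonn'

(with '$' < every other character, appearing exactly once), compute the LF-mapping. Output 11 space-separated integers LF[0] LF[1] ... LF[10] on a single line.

Answer: 3 4 8 1 2 9 0 5 10 6 7

Derivation:
Char counts: '$':1, 'm':2, 'n':5, 'o':3
C (first-col start): C('$')=0, C('m')=1, C('n')=3, C('o')=8
L[0]='n': occ=0, LF[0]=C('n')+0=3+0=3
L[1]='n': occ=1, LF[1]=C('n')+1=3+1=4
L[2]='o': occ=0, LF[2]=C('o')+0=8+0=8
L[3]='m': occ=0, LF[3]=C('m')+0=1+0=1
L[4]='m': occ=1, LF[4]=C('m')+1=1+1=2
L[5]='o': occ=1, LF[5]=C('o')+1=8+1=9
L[6]='$': occ=0, LF[6]=C('$')+0=0+0=0
L[7]='n': occ=2, LF[7]=C('n')+2=3+2=5
L[8]='o': occ=2, LF[8]=C('o')+2=8+2=10
L[9]='n': occ=3, LF[9]=C('n')+3=3+3=6
L[10]='n': occ=4, LF[10]=C('n')+4=3+4=7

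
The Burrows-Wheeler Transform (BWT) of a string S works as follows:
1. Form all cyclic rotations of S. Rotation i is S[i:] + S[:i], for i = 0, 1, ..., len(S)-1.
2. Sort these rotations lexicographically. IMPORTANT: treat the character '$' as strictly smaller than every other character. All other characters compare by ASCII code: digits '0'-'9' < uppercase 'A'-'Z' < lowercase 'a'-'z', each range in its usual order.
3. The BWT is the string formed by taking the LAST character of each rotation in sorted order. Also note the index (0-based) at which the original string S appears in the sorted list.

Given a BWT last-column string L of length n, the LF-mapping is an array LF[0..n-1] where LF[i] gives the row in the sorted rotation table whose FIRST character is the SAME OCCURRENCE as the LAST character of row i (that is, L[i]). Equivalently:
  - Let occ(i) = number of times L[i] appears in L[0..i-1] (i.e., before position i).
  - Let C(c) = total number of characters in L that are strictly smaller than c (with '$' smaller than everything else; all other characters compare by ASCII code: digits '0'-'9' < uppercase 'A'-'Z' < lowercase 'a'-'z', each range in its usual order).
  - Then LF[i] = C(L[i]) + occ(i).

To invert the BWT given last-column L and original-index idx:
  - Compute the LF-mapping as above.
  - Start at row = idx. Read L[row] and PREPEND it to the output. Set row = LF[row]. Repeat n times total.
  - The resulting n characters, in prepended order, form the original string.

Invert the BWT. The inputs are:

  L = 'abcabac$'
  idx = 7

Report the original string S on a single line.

Answer: ccaabba$

Derivation:
LF mapping: 1 4 6 2 5 3 7 0
Walk LF starting at row 7, prepending L[row]:
  step 1: row=7, L[7]='$', prepend. Next row=LF[7]=0
  step 2: row=0, L[0]='a', prepend. Next row=LF[0]=1
  step 3: row=1, L[1]='b', prepend. Next row=LF[1]=4
  step 4: row=4, L[4]='b', prepend. Next row=LF[4]=5
  step 5: row=5, L[5]='a', prepend. Next row=LF[5]=3
  step 6: row=3, L[3]='a', prepend. Next row=LF[3]=2
  step 7: row=2, L[2]='c', prepend. Next row=LF[2]=6
  step 8: row=6, L[6]='c', prepend. Next row=LF[6]=7
Reversed output: ccaabba$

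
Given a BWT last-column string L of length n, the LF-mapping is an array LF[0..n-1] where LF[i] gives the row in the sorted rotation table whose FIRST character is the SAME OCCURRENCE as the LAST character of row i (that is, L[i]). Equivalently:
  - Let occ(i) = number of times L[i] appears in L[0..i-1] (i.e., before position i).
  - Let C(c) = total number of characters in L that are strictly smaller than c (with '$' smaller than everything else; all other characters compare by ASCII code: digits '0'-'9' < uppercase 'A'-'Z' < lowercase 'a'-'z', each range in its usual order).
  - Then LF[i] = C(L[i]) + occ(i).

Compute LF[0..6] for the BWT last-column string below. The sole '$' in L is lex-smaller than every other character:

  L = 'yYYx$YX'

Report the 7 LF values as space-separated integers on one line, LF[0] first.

Char counts: '$':1, 'X':1, 'Y':3, 'x':1, 'y':1
C (first-col start): C('$')=0, C('X')=1, C('Y')=2, C('x')=5, C('y')=6
L[0]='y': occ=0, LF[0]=C('y')+0=6+0=6
L[1]='Y': occ=0, LF[1]=C('Y')+0=2+0=2
L[2]='Y': occ=1, LF[2]=C('Y')+1=2+1=3
L[3]='x': occ=0, LF[3]=C('x')+0=5+0=5
L[4]='$': occ=0, LF[4]=C('$')+0=0+0=0
L[5]='Y': occ=2, LF[5]=C('Y')+2=2+2=4
L[6]='X': occ=0, LF[6]=C('X')+0=1+0=1

Answer: 6 2 3 5 0 4 1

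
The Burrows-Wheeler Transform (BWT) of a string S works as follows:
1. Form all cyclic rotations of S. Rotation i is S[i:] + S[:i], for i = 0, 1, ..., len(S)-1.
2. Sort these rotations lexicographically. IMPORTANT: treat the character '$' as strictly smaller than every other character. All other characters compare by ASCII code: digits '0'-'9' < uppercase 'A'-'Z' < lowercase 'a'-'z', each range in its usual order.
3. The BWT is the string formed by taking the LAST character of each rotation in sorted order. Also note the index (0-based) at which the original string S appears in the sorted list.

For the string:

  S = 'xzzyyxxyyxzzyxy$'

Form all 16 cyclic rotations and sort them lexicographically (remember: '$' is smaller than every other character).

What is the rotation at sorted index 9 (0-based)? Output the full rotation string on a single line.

All 16 rotations (rotation i = S[i:]+S[:i]):
  rot[0] = xzzyyxxyyxzzyxy$
  rot[1] = zzyyxxyyxzzyxy$x
  rot[2] = zyyxxyyxzzyxy$xz
  rot[3] = yyxxyyxzzyxy$xzz
  rot[4] = yxxyyxzzyxy$xzzy
  rot[5] = xxyyxzzyxy$xzzyy
  rot[6] = xyyxzzyxy$xzzyyx
  rot[7] = yyxzzyxy$xzzyyxx
  rot[8] = yxzzyxy$xzzyyxxy
  rot[9] = xzzyxy$xzzyyxxyy
  rot[10] = zzyxy$xzzyyxxyyx
  rot[11] = zyxy$xzzyyxxyyxz
  rot[12] = yxy$xzzyyxxyyxzz
  rot[13] = xy$xzzyyxxyyxzzy
  rot[14] = y$xzzyyxxyyxzzyx
  rot[15] = $xzzyyxxyyxzzyxy
Sorted (with $ < everything):
  sorted[0] = $xzzyyxxyyxzzyxy
  sorted[1] = xxyyxzzyxy$xzzyy
  sorted[2] = xy$xzzyyxxyyxzzy
  sorted[3] = xyyxzzyxy$xzzyyx
  sorted[4] = xzzyxy$xzzyyxxyy
  sorted[5] = xzzyyxxyyxzzyxy$
  sorted[6] = y$xzzyyxxyyxzzyx
  sorted[7] = yxxyyxzzyxy$xzzy
  sorted[8] = yxy$xzzyyxxyyxzz
  sorted[9] = yxzzyxy$xzzyyxxy
  sorted[10] = yyxxyyxzzyxy$xzz
  sorted[11] = yyxzzyxy$xzzyyxx
  sorted[12] = zyxy$xzzyyxxyyxz
  sorted[13] = zyyxxyyxzzyxy$xz
  sorted[14] = zzyxy$xzzyyxxyyx
  sorted[15] = zzyyxxyyxzzyxy$x
sorted[9] = yxzzyxy$xzzyyxxy

Answer: yxzzyxy$xzzyyxxy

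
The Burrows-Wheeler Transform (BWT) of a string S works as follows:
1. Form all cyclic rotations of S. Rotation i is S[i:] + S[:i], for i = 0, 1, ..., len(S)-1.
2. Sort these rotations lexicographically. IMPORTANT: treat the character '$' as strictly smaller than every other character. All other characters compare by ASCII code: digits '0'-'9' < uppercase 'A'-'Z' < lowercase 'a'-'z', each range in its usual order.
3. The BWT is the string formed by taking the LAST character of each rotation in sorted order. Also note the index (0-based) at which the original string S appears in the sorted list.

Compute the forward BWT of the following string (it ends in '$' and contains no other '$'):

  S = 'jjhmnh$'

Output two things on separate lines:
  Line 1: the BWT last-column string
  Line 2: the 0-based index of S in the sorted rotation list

Answer: hnjj$hm
4

Derivation:
All 7 rotations (rotation i = S[i:]+S[:i]):
  rot[0] = jjhmnh$
  rot[1] = jhmnh$j
  rot[2] = hmnh$jj
  rot[3] = mnh$jjh
  rot[4] = nh$jjhm
  rot[5] = h$jjhmn
  rot[6] = $jjhmnh
Sorted (with $ < everything):
  sorted[0] = $jjhmnh  (last char: 'h')
  sorted[1] = h$jjhmn  (last char: 'n')
  sorted[2] = hmnh$jj  (last char: 'j')
  sorted[3] = jhmnh$j  (last char: 'j')
  sorted[4] = jjhmnh$  (last char: '$')
  sorted[5] = mnh$jjh  (last char: 'h')
  sorted[6] = nh$jjhm  (last char: 'm')
Last column: hnjj$hm
Original string S is at sorted index 4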